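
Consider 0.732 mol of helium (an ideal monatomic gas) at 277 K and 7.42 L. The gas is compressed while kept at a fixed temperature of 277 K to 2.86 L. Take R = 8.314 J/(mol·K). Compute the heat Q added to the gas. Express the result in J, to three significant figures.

Isothermal ⇒ ΔU = 0, so Q = W = nRT ln(V₂/V₁).
Q = (0.732)(8.314)(277) ln(2.86/7.42) = 1686 × -0.9534 = -1607 J.

Q ≈ -1610 J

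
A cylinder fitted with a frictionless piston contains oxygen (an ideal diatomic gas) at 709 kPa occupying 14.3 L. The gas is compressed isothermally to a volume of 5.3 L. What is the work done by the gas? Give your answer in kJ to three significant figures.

Isothermal: W = nRT ln(V₂/V₁) = P₁V₁ ln(V₂/V₁).
P₁V₁ = (709 kPa)(14.3 L) = 10139 J.
W = 10139 × ln(5.3/14.3) = 10139 × -0.9926
W_by_gas = -10063 J.

W ≈ -10.1 kJ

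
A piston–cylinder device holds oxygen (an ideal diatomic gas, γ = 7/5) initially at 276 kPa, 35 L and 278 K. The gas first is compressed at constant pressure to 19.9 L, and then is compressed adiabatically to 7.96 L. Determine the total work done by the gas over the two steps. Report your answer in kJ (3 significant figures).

Step 1 (isobaric): W = PΔV = (276 kPa)(19.9 − 35 L) = -4168 J.
After step 1: P = 276 kPa, V = 19.9 L, T = 158.1 K.
Step 2 (adiabatic): W = (P₁V₁ − P₂V₂)/(γ−1) = (5492 − 7924)/0.4 = -6079 J.
W_total = -4168 − 6079 = -10246 J.

W_total ≈ -10.2 kJ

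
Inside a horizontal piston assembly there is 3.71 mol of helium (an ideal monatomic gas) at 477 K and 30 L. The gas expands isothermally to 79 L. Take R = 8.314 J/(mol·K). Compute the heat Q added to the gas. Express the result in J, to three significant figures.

Isothermal ⇒ ΔU = 0, so Q = W = nRT ln(V₂/V₁).
Q = (3.71)(8.314)(477) ln(79/30) = 14713 × 0.9683 = 14246 J.

Q ≈ 14200 J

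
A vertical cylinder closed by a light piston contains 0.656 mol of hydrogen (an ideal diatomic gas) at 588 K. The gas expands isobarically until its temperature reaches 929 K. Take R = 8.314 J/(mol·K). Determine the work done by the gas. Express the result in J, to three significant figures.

Isobaric: W = P ΔV = nR ΔT.
W = (0.656)(8.314)(929 − 588) = 1860 J.

W ≈ 1860 J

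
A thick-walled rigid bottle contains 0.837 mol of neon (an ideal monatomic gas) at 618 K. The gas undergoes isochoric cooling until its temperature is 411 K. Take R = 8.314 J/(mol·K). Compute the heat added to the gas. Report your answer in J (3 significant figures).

Constant volume ⇒ W = 0, so Q = ΔU = nCᵥΔT with Cᵥ = 3R/2 = 12.47 J/(mol·K).
ΔU = (0.837)(12.47)(411 − 618) = -2161 J.

Q ≈ -2160 J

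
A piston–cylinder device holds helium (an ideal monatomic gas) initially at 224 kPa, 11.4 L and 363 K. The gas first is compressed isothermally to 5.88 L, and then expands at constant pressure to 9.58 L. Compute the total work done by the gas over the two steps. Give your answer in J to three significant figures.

Step 1 (isothermal): W = P₁V₁ ln(V₂/V₁) = (2554) ln(5.88/11.4) = -1691 J.
After step 1: P = 434.3 kPa, V = 5.88 L, T = 363 K.
Step 2 (isobaric): W = PΔV = (434.3 kPa)(9.58 − 5.88 L) = 1607 J.
W_total = -1691 + 1607 = -83.77 J.

W_total ≈ -83.8 J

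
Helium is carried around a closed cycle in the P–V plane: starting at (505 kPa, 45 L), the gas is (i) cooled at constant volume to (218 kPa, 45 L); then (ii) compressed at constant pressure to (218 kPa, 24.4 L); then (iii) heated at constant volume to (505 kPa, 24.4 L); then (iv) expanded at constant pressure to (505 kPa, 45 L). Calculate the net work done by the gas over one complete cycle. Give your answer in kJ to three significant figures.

W_net ≈ 5.91 kJ

Constant-volume legs do no work.
W(ii) = (218)(24.4 − 45) = -4491 J; W(iv) = (505)(45 − 24.4) = 10403 J.
W_net = -4491 + 10403 = 5912 J (the clockwise enclosed area).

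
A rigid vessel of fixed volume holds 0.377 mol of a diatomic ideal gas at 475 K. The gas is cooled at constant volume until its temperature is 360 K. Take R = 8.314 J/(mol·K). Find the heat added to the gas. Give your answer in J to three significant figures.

Constant volume ⇒ W = 0, so Q = ΔU = nCᵥΔT with Cᵥ = 5R/2 = 20.79 J/(mol·K).
ΔU = (0.377)(20.79)(360 − 475) = -901.1 J.

Q ≈ -901 J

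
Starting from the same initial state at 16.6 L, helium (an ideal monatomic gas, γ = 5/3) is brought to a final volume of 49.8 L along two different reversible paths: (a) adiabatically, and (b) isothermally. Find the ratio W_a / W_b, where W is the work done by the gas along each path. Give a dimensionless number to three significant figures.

Path (a) adiabatic: W = P₁V₁(1 − (V₁/V₂)^(γ−1))/(γ−1) → W_a/(P₁V₁) = 0.7789.
Path (b) isothermal: W = P₁V₁ ln(V₂/V₁) → W_b/(P₁V₁) = 1.099.
W_a / W_b = 0.7789 / 1.099 = 0.709.

W_a / W_b ≈ 0.709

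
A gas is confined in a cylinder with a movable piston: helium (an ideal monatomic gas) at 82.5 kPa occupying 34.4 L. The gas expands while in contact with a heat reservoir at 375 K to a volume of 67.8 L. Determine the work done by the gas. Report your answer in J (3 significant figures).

W ≈ 1930 J

Isothermal: W = nRT ln(V₂/V₁) = P₁V₁ ln(V₂/V₁).
P₁V₁ = (82.5 kPa)(34.4 L) = 2838 J.
W = 2838 × ln(67.8/34.4) = 2838 × 0.6785
W_by_gas = 1926 J.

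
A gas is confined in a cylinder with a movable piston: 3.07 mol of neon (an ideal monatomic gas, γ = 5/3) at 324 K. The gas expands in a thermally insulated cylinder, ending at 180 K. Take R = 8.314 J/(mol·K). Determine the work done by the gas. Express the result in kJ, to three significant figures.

W ≈ 5.51 kJ

Adiabatic ⇒ Q = 0, so W_by = −ΔU = nCᵥ(T₁ − T₂).
Cᵥ = 3R/2 = 12.47 J/(mol·K).
W = (3.07)(12.47)(324 − 180) = 5513 J.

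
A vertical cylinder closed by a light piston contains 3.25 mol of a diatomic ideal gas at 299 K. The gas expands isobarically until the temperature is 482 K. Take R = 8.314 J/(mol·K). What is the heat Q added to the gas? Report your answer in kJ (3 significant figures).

Q ≈ 17.3 kJ

Isobaric: W = nRΔT = (3.25)(8.314)(183) = 4945 J.
ΔU = nCᵥΔT with Cᵥ = 5R/2: ΔU = (3.25)(20.79)(183) = 12362 J.
Q = ΔU + W = 12362 + 4945 = 17307 J.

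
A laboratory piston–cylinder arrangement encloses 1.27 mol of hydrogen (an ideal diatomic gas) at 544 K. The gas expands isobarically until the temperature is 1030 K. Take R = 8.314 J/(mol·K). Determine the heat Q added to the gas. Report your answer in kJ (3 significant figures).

Q ≈ 18.0 kJ

Isobaric: W = nRΔT = (1.27)(8.314)(486) = 5132 J.
ΔU = nCᵥΔT with Cᵥ = 5R/2: ΔU = (1.27)(20.79)(486) = 12829 J.
Q = ΔU + W = 12829 + 5132 = 17960 J.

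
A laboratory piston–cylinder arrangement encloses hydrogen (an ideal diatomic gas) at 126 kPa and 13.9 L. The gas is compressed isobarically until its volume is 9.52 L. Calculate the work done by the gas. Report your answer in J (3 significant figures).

Isobaric: W = P ΔV.
W = (126 kPa)(9.52 − 13.9 L) = (126)(-4.38) = -551.9 J.

W ≈ -552 J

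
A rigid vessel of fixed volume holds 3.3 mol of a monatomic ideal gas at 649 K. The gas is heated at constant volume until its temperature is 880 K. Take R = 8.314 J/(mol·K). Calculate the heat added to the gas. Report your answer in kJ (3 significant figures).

Constant volume ⇒ W = 0, so Q = ΔU = nCᵥΔT with Cᵥ = 3R/2 = 12.47 J/(mol·K).
ΔU = (3.3)(12.47)(880 − 649) = 9507 J.

Q ≈ 9.51 kJ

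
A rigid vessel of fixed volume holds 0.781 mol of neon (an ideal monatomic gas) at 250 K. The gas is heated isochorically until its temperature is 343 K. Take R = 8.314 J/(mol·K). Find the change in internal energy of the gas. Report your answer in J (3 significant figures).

ΔU ≈ 906 J

Constant volume ⇒ W = 0, so Q = ΔU = nCᵥΔT with Cᵥ = 3R/2 = 12.47 J/(mol·K).
ΔU = (0.781)(12.47)(343 − 250) = 905.8 J.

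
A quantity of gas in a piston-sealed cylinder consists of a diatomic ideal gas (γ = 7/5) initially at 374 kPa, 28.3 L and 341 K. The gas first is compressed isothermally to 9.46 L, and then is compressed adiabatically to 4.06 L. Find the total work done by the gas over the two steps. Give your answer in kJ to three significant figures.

W_total ≈ -22.3 kJ

Step 1 (isothermal): W = P₁V₁ ln(V₂/V₁) = (10584) ln(9.46/28.3) = -11598 J.
After step 1: P = 1119 kPa, V = 9.46 L, T = 341 K.
Step 2 (adiabatic): W = (P₁V₁ − P₂V₂)/(γ−1) = (10584 − 14846)/0.4 = -10654 J.
W_total = -11598 − 10654 = -22252 J.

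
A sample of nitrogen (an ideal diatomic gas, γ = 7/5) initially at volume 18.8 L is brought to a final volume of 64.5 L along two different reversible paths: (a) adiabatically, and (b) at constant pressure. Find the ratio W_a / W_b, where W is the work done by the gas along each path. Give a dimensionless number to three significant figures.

W_a / W_b ≈ 0.400

Path (a) adiabatic: W = P₁V₁(1 − (V₁/V₂)^(γ−1))/(γ−1) → W_a/(P₁V₁) = 0.9732.
Path (b) isobaric: W = P₁(V₂ − V₁) → W_b/(P₁V₁) = 2.431.
W_a / W_b = 0.9732 / 2.431 = 0.4004.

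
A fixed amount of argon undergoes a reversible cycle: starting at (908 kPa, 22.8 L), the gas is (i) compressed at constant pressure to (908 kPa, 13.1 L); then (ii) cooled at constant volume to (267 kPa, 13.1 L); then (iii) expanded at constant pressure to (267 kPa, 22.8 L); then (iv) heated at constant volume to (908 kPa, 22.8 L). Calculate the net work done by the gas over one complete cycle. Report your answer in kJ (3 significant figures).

Constant-volume legs do no work.
W(i) = (908)(13.1 − 22.8) = -8808 J; W(iii) = (267)(22.8 − 13.1) = 2590 J.
W_net = -8808 + 2590 = -6218 J (the counter-clockwise enclosed area).

W_net ≈ -6.22 kJ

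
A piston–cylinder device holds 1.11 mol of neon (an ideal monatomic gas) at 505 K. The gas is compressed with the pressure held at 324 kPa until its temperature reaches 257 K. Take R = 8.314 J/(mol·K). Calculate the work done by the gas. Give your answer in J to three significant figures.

Isobaric: W = P ΔV = nR ΔT.
W = (1.11)(8.314)(257 − 505) = -2289 J.

W ≈ -2290 J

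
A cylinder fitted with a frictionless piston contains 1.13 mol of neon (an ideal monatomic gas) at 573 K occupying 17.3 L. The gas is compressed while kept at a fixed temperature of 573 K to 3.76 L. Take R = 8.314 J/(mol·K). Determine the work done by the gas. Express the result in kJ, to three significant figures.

Isothermal: W = nRT ln(V₂/V₁).
W = (1.13)(8.314)(573) × ln(3.76/17.3)
  = 5383 × -1.526
W_by_gas = -8216 J.

W ≈ -8.22 kJ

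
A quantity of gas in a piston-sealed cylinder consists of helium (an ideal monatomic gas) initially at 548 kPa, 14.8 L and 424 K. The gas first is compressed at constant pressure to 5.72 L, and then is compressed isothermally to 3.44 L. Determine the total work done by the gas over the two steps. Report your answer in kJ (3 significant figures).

Step 1 (isobaric): W = PΔV = (548 kPa)(5.72 − 14.8 L) = -4976 J.
After step 1: P = 548 kPa, V = 5.72 L, T = 163.9 K.
Step 2 (isothermal): W = P₁V₁ ln(V₂/V₁) = (3135) ln(3.44/5.72) = -1594 J.
W_total = -4976 − 1594 = -6570 J.

W_total ≈ -6.57 kJ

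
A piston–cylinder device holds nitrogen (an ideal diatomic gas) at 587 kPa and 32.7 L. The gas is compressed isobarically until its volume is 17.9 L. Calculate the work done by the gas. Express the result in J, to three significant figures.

Isobaric: W = P ΔV.
W = (587 kPa)(17.9 − 32.7 L) = (587)(-14.8) = -8688 J.

W ≈ -8690 J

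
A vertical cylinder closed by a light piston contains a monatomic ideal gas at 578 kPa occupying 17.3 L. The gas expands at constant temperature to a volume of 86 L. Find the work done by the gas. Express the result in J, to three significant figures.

Isothermal: W = nRT ln(V₂/V₁) = P₁V₁ ln(V₂/V₁).
P₁V₁ = (578 kPa)(17.3 L) = 9999 J.
W = 9999 × ln(86/17.3) = 9999 × 1.604
W_by_gas = 16035 J.

W ≈ 16000 J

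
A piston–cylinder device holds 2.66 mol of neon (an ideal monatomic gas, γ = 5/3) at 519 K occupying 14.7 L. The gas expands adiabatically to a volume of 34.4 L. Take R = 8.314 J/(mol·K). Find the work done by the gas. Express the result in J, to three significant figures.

W ≈ 7450 J

Adiabatic: TV^(γ−1) = const with γ = 5/3.
T₂ = T₁ (V₁/V₂)^(γ−1) = 519 × (14.7/34.4)^0.667 = 519 × 0.5673 = 294.4 K.
W_by = nCᵥ(T₁ − T₂) = (2.66)(12.47)(519 − 294.4) = 7449 J.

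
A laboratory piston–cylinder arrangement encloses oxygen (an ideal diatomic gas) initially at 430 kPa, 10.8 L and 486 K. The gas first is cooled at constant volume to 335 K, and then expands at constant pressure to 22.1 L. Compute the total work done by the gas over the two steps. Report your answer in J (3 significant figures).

W_total ≈ 3350 J

Step 1 (isochoric): W = 0 (constant volume).
After step 1: P = 296.4 kPa (V unchanged).
Step 2 (isobaric): W = PΔV = (296.4 kPa)(22.1 − 10.8 L) = 3349 J.
W_total = 0 + 3349 = 3349 J.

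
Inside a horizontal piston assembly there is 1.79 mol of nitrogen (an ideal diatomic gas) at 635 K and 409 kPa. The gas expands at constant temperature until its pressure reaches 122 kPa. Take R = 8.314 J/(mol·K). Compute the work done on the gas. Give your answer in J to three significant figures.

Isothermal process: W = nRT ln(V₂/V₁) = nRT ln(P₁/P₂).
W = (1.79)(8.314)(635) × ln(409/122)
  = 9450 × ln(3.352) = 9450 × 1.21
W_by_gas = 11432 J; work on gas = −W_by = -11432 J.

W ≈ -11400 J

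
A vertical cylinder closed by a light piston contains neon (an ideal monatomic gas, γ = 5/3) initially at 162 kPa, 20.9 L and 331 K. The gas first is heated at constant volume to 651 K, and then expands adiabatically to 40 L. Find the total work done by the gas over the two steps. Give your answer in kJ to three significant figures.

W_total ≈ 3.51 kJ

Step 1 (isochoric): W = 0 (constant volume).
After step 1: P = 318.6 kPa (V unchanged).
Step 2 (adiabatic): W = (P₁V₁ − P₂V₂)/(γ−1) = (6659 − 4320)/0.667 = 3509 J.
W_total = 0 + 3509 = 3509 J.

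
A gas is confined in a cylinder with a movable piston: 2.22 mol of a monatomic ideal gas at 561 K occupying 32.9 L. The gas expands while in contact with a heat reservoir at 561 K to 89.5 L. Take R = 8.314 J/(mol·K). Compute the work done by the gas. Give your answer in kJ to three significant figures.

Isothermal: W = nRT ln(V₂/V₁).
W = (2.22)(8.314)(561) × ln(89.5/32.9)
  = 10354 × 1.001
W_by_gas = 10362 J.

W ≈ 10.4 kJ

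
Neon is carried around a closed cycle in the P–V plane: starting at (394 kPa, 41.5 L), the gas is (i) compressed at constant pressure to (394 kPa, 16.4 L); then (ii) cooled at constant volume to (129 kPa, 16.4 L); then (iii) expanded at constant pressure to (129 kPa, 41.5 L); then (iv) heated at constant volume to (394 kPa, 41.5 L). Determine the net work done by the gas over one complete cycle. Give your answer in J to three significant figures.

W_net ≈ -6650 J

Constant-volume legs do no work.
W(i) = (394)(16.4 − 41.5) = -9889 J; W(iii) = (129)(41.5 − 16.4) = 3238 J.
W_net = -9889 + 3238 = -6652 J (the counter-clockwise enclosed area).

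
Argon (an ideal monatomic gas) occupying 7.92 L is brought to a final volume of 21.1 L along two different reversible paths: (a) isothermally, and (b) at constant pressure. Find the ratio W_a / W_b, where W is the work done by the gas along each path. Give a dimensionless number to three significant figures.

W_a / W_b ≈ 0.589

Path (a) isothermal: W = P₁V₁ ln(V₂/V₁) → W_a/(P₁V₁) = 0.9799.
Path (b) isobaric: W = P₁(V₂ − V₁) → W_b/(P₁V₁) = 1.664.
W_a / W_b = 0.9799 / 1.664 = 0.5888.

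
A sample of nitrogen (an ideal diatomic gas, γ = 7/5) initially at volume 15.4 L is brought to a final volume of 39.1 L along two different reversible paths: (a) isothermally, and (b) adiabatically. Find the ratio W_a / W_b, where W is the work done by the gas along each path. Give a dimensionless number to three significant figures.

W_a / W_b ≈ 1.20

Path (a) isothermal: W = P₁V₁ ln(V₂/V₁) → W_a/(P₁V₁) = 0.9318.
Path (b) adiabatic: W = P₁V₁(1 − (V₁/V₂)^(γ−1))/(γ−1) → W_b/(P₁V₁) = 0.7778.
W_a / W_b = 0.9318 / 0.7778 = 1.198.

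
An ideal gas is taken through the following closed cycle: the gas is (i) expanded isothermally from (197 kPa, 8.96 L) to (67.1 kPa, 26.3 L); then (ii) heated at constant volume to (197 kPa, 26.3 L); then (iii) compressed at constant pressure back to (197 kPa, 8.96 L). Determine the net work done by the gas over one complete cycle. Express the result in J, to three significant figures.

Leg (i): W = PᵢVᵢ ln(V_f/Vᵢ) = (1765) ln(26.3/8.96) = 1901 J.
Leg (ii): W = 0.
Leg (iii): W = PΔV = (197)(8.96 − 26.3) = -3416 J.
W_net = 1901 − 3416 = -1515 J.

W_net ≈ -1520 J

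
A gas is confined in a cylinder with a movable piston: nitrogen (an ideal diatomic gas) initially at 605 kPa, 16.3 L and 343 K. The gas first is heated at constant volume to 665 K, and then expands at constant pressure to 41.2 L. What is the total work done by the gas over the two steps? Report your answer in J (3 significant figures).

Step 1 (isochoric): W = 0 (constant volume).
After step 1: P = 1173 kPa (V unchanged).
Step 2 (isobaric): W = PΔV = (1173 kPa)(41.2 − 16.3 L) = 29207 J.
W_total = 0 + 29207 = 29207 J.

W_total ≈ 29200 J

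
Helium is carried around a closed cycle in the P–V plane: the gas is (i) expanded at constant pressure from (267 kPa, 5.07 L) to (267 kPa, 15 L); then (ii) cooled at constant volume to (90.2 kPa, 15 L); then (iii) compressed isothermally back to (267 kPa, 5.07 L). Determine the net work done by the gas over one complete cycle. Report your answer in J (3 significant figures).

W_net ≈ 1180 J

Leg (i): W = PΔV = (267)(15 − 5.07) = 2651 J.
Leg (ii): W = 0.
Leg (iii): W = PᵢVᵢ ln(V_f/Vᵢ) = (1353) ln(5.07/15) = -1468 J.
W_net = 2651 − 1468 = 1184 J.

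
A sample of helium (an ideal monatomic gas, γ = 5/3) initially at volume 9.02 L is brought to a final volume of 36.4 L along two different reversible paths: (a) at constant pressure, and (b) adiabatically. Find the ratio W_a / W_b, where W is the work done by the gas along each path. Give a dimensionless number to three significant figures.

W_a / W_b ≈ 3.34

Path (a) isobaric: W = P₁(V₂ − V₁) → W_a/(P₁V₁) = 3.035.
Path (b) adiabatic: W = P₁V₁(1 − (V₁/V₂)^(γ−1))/(γ−1) → W_b/(P₁V₁) = 0.9082.
W_a / W_b = 3.035 / 0.9082 = 3.342.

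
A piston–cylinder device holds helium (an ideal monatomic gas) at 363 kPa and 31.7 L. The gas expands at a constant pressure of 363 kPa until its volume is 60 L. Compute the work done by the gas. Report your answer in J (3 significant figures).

W ≈ 10300 J

Isobaric: W = P ΔV.
W = (363 kPa)(60 − 31.7 L) = (363)(28.3) = 10273 J.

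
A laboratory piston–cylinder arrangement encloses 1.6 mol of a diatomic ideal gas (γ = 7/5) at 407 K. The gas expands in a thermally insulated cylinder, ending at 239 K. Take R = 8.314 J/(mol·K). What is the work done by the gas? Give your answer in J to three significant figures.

W ≈ 5590 J

Adiabatic ⇒ Q = 0, so W_by = −ΔU = nCᵥ(T₁ − T₂).
Cᵥ = 5R/2 = 20.79 J/(mol·K).
W = (1.6)(20.79)(407 − 239) = 5587 J.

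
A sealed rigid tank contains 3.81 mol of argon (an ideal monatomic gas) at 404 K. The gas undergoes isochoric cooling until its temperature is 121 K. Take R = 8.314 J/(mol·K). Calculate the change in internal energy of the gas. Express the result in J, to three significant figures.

Constant volume ⇒ W = 0, so Q = ΔU = nCᵥΔT with Cᵥ = 3R/2 = 12.47 J/(mol·K).
ΔU = (3.81)(12.47)(121 − 404) = -13447 J.

ΔU ≈ -13400 J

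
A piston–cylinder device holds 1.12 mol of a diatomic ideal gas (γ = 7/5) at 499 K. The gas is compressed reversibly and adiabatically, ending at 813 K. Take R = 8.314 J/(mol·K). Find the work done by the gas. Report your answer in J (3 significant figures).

Adiabatic ⇒ Q = 0, so W_by = −ΔU = nCᵥ(T₁ − T₂).
Cᵥ = 5R/2 = 20.79 J/(mol·K).
W = (1.12)(20.79)(499 − 813) = -7310 J.

W ≈ -7310 J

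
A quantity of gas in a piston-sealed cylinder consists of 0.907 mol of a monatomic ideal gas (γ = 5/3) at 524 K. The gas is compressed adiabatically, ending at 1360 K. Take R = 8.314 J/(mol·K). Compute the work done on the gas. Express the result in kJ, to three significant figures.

W ≈ 9.46 kJ

Adiabatic ⇒ Q = 0, so W_by = −ΔU = nCᵥ(T₁ − T₂).
Cᵥ = 3R/2 = 12.47 J/(mol·K).
W = (0.907)(12.47)(524 − 1360) = -9456 J.
Work on gas = −W_by = 9456 J.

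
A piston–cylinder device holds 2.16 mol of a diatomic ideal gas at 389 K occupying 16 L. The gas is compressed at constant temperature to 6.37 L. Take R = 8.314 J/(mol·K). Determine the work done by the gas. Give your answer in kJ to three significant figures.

W ≈ -6.43 kJ

Isothermal: W = nRT ln(V₂/V₁).
W = (2.16)(8.314)(389) × ln(6.37/16)
  = 6986 × -0.921
W_by_gas = -6434 J.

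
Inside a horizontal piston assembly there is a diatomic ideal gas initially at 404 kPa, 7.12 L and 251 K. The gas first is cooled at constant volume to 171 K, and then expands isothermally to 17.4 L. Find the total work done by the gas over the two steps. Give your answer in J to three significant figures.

W_total ≈ 1750 J

Step 1 (isochoric): W = 0 (constant volume).
After step 1: P = 275.2 kPa (V unchanged).
Step 2 (isothermal): W = P₁V₁ ln(V₂/V₁) = (1960) ln(17.4/7.12) = 1751 J.
W_total = 0 + 1751 = 1751 J.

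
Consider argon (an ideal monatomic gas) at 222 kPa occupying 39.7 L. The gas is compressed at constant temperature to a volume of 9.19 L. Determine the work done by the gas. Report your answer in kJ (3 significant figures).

Isothermal: W = nRT ln(V₂/V₁) = P₁V₁ ln(V₂/V₁).
P₁V₁ = (222 kPa)(39.7 L) = 8813 J.
W = 8813 × ln(9.19/39.7) = 8813 × -1.463
W_by_gas = -12896 J.

W ≈ -12.9 kJ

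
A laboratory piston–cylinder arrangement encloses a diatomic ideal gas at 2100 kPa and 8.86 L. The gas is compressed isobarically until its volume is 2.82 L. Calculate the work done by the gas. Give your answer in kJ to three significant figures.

Isobaric: W = P ΔV.
W = (2100 kPa)(2.82 − 8.86 L) = (2100)(-6.04) = -12684 J.

W ≈ -12.7 kJ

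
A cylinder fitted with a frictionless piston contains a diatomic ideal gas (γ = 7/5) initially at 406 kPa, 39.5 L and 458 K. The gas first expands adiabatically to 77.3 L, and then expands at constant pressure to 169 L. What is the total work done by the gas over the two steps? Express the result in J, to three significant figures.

W_total ≈ 24000 J

Step 1 (adiabatic): W = (P₁V₁ − P₂V₂)/(γ−1) = (16037 − 12260)/0.4 = 9443 J.
After step 1: P = 158.6 kPa, V = 77.3 L, T = 350.1 K.
Step 2 (isobaric): W = PΔV = (158.6 kPa)(169 − 77.3 L) = 14544 J.
W_total = 9443 + 14544 = 23986 J.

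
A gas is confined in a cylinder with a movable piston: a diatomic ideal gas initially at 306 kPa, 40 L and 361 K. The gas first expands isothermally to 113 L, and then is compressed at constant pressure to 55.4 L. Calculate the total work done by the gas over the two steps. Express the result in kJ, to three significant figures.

Step 1 (isothermal): W = P₁V₁ ln(V₂/V₁) = (12240) ln(113/40) = 12711 J.
After step 1: P = 108.3 kPa, V = 113 L, T = 361 K.
Step 2 (isobaric): W = PΔV = (108.3 kPa)(55.4 − 113 L) = -6239 J.
W_total = 12711 − 6239 = 6472 J.

W_total ≈ 6.47 kJ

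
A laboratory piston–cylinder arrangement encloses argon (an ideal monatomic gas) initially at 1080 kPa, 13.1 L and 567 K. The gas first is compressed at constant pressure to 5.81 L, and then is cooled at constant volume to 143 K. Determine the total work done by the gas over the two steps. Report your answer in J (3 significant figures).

W_total ≈ -7870 J

Step 1 (isobaric): W = PΔV = (1080 kPa)(5.81 − 13.1 L) = -7873 J.
Step 2 (isochoric): W = 0 (constant volume).
W_total = -7873 + 0 = -7873 J.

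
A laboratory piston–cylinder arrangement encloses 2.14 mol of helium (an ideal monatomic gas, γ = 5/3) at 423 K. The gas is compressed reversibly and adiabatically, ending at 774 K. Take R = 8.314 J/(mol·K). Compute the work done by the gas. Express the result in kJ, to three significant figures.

W ≈ -9.37 kJ

Adiabatic ⇒ Q = 0, so W_by = −ΔU = nCᵥ(T₁ − T₂).
Cᵥ = 3R/2 = 12.47 J/(mol·K).
W = (2.14)(12.47)(423 − 774) = -9367 J.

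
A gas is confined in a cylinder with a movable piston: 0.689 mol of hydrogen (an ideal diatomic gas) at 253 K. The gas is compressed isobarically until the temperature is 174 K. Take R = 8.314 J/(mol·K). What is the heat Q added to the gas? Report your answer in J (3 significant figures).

Q ≈ -1580 J

Isobaric: W = nRΔT = (0.689)(8.314)(-79) = -452.5 J.
ΔU = nCᵥΔT with Cᵥ = 5R/2: ΔU = (0.689)(20.79)(-79) = -1131 J.
Q = ΔU + W = -1131 − 452.5 = -1584 J.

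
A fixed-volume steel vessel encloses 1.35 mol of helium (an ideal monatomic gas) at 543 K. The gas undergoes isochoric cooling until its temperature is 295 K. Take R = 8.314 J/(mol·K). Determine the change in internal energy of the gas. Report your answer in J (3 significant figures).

Constant volume ⇒ W = 0, so Q = ΔU = nCᵥΔT with Cᵥ = 3R/2 = 12.47 J/(mol·K).
ΔU = (1.35)(12.47)(295 − 543) = -4175 J.

ΔU ≈ -4180 J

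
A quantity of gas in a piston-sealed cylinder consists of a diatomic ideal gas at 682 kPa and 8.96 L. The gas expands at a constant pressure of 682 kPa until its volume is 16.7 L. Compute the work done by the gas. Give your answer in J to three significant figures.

W ≈ 5280 J

Isobaric: W = P ΔV.
W = (682 kPa)(16.7 − 8.96 L) = (682)(7.74) = 5279 J.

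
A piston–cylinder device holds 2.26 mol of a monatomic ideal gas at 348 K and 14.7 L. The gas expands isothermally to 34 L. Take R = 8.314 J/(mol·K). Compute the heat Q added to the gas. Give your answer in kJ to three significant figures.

Isothermal ⇒ ΔU = 0, so Q = W = nRT ln(V₂/V₁).
Q = (2.26)(8.314)(348) ln(34/14.7) = 6539 × 0.8385 = 5483 J.

Q ≈ 5.48 kJ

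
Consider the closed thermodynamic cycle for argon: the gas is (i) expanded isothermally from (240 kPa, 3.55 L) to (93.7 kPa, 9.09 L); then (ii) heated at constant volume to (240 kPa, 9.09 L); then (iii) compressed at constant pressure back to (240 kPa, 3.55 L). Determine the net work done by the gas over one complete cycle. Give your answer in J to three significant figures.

Leg (i): W = PᵢVᵢ ln(V_f/Vᵢ) = (852) ln(9.09/3.55) = 801.1 J.
Leg (ii): W = 0.
Leg (iii): W = PΔV = (240)(3.55 − 9.09) = -1330 J.
W_net = 801.1 − 1330 = -528.5 J.

W_net ≈ -529 J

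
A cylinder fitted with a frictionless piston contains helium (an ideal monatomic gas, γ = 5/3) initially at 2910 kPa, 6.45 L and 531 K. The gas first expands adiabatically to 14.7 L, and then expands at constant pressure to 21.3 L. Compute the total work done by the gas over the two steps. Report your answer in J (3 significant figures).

W_total ≈ 16800 J

Step 1 (adiabatic): W = (P₁V₁ − P₂V₂)/(γ−1) = (18770 − 10838)/0.667 = 11897 J.
After step 1: P = 737.3 kPa, V = 14.7 L, T = 306.6 K.
Step 2 (isobaric): W = PΔV = (737.3 kPa)(21.3 − 14.7 L) = 4866 J.
W_total = 11897 + 4866 = 16763 J.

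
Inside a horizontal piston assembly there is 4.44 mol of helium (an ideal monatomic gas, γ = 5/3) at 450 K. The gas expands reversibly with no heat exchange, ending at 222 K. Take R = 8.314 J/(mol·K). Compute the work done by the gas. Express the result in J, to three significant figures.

Adiabatic ⇒ Q = 0, so W_by = −ΔU = nCᵥ(T₁ − T₂).
Cᵥ = 3R/2 = 12.47 J/(mol·K).
W = (4.44)(12.47)(450 − 222) = 12625 J.

W ≈ 12600 J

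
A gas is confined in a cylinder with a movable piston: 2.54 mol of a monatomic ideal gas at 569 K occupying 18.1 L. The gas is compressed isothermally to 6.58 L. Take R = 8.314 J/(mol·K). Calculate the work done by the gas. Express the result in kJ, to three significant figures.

W ≈ -12.2 kJ

Isothermal: W = nRT ln(V₂/V₁).
W = (2.54)(8.314)(569) × ln(6.58/18.1)
  = 12016 × -1.012
W_by_gas = -12159 J.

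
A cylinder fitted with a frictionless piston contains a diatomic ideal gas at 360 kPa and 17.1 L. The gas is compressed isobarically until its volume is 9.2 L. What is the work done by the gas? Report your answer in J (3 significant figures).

W ≈ -2840 J

Isobaric: W = P ΔV.
W = (360 kPa)(9.2 − 17.1 L) = (360)(-7.9) = -2844 J.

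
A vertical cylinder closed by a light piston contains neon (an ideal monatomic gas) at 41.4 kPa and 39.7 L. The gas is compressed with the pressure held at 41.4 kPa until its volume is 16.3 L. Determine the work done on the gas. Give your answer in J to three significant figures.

Isobaric: W = P ΔV.
W = (41.4 kPa)(16.3 − 39.7 L) = (41.4)(-23.4) = -968.8 J.
Work on gas = −W_by = 968.8 J.

W ≈ 969 J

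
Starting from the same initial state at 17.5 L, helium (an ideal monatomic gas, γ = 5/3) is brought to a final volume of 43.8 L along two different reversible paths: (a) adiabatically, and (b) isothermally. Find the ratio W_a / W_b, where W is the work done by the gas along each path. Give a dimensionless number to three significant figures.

Path (a) adiabatic: W = P₁V₁(1 − (V₁/V₂)^(γ−1))/(γ−1) → W_a/(P₁V₁) = 0.6863.
Path (b) isothermal: W = P₁V₁ ln(V₂/V₁) → W_b/(P₁V₁) = 0.9174.
W_a / W_b = 0.6863 / 0.9174 = 0.7481.

W_a / W_b ≈ 0.748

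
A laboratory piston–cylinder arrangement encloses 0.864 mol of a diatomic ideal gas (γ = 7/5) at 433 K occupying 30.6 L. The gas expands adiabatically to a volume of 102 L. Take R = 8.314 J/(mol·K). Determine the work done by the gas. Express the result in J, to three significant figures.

Adiabatic: TV^(γ−1) = const with γ = 7/5.
T₂ = T₁ (V₁/V₂)^(γ−1) = 433 × (30.6/102)^0.4 = 433 × 0.6178 = 267.5 K.
W_by = nCᵥ(T₁ − T₂) = (0.864)(20.79)(433 − 267.5) = 2972 J.

W ≈ 2970 J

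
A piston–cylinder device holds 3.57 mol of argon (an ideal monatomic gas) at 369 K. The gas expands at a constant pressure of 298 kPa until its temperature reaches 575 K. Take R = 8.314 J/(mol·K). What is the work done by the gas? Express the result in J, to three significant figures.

Isobaric: W = P ΔV = nR ΔT.
W = (3.57)(8.314)(575 − 369) = 6114 J.

W ≈ 6110 J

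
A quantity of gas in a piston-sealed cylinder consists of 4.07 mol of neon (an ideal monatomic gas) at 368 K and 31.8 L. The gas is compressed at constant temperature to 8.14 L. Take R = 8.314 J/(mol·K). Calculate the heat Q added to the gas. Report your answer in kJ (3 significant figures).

Isothermal ⇒ ΔU = 0, so Q = W = nRT ln(V₂/V₁).
Q = (4.07)(8.314)(368) ln(8.14/31.8) = 12452 × -1.363 = -16969 J.

Q ≈ -17.0 kJ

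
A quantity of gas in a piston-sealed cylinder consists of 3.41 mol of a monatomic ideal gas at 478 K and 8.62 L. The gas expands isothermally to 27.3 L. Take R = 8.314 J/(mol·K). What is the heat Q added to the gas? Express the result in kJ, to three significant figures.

Q ≈ 15.6 kJ

Isothermal ⇒ ΔU = 0, so Q = W = nRT ln(V₂/V₁).
Q = (3.41)(8.314)(478) ln(27.3/8.62) = 13552 × 1.153 = 15622 J.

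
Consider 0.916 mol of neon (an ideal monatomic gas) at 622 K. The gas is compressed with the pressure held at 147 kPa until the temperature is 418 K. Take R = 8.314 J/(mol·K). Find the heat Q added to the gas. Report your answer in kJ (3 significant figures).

Isobaric: W = nRΔT = (0.916)(8.314)(-204) = -1554 J.
ΔU = nCᵥΔT with Cᵥ = 3R/2: ΔU = (0.916)(12.47)(-204) = -2330 J.
Q = ΔU + W = -2330 − 1554 = -3884 J.

Q ≈ -3.88 kJ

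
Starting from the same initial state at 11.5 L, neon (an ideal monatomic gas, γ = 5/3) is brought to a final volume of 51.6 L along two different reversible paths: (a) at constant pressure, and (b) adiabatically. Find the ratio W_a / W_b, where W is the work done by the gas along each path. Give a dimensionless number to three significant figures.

W_a / W_b ≈ 3.68

Path (a) isobaric: W = P₁(V₂ − V₁) → W_a/(P₁V₁) = 3.487.
Path (b) adiabatic: W = P₁V₁(1 − (V₁/V₂)^(γ−1))/(γ−1) → W_b/(P₁V₁) = 0.9486.
W_a / W_b = 3.487 / 0.9486 = 3.676.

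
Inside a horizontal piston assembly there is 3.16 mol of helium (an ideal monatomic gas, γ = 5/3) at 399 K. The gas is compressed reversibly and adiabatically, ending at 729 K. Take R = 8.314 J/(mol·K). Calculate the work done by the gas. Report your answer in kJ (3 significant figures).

Adiabatic ⇒ Q = 0, so W_by = −ΔU = nCᵥ(T₁ − T₂).
Cᵥ = 3R/2 = 12.47 J/(mol·K).
W = (3.16)(12.47)(399 − 729) = -13005 J.

W ≈ -13.0 kJ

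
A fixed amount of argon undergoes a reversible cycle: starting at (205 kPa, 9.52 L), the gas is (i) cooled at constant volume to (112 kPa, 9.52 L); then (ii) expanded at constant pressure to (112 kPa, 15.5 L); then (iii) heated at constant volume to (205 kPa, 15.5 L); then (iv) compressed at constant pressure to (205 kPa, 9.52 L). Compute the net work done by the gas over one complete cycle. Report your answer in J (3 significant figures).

W_net ≈ -556 J

Constant-volume legs do no work.
W(ii) = (112)(15.5 − 9.52) = 669.8 J; W(iv) = (205)(9.52 − 15.5) = -1226 J.
W_net = 669.8 − 1226 = -556.1 J (the counter-clockwise enclosed area).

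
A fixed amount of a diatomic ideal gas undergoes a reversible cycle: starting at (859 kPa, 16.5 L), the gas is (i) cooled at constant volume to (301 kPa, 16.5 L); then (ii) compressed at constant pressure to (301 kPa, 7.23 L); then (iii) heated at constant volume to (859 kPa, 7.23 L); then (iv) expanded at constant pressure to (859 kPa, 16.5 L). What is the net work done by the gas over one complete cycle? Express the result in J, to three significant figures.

W_net ≈ 5170 J

Constant-volume legs do no work.
W(ii) = (301)(7.23 − 16.5) = -2790 J; W(iv) = (859)(16.5 − 7.23) = 7963 J.
W_net = -2790 + 7963 = 5173 J (the clockwise enclosed area).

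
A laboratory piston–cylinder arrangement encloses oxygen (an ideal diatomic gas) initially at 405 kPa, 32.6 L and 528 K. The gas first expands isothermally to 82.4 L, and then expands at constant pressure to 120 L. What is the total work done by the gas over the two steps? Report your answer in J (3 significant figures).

W_total ≈ 18300 J

Step 1 (isothermal): W = P₁V₁ ln(V₂/V₁) = (13203) ln(82.4/32.6) = 12243 J.
After step 1: P = 160.2 kPa, V = 82.4 L, T = 528 K.
Step 2 (isobaric): W = PΔV = (160.2 kPa)(120 − 82.4 L) = 6025 J.
W_total = 12243 + 6025 = 18267 J.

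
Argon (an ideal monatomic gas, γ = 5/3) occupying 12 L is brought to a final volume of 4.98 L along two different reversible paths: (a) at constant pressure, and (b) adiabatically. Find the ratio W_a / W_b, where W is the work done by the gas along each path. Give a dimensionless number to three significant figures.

Path (a) isobaric: W = P₁(V₂ − V₁) → W_a/(P₁V₁) = -0.585.
Path (b) adiabatic: W = P₁V₁(1 − (V₁/V₂)^(γ−1))/(γ−1) → W_b/(P₁V₁) = -1.196.
W_a / W_b = -0.585 / -1.196 = 0.4891.

W_a / W_b ≈ 0.489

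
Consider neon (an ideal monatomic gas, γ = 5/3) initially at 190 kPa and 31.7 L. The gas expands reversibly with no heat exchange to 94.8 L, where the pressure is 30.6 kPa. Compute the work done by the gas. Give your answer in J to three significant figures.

Adiabatic: W = (P₁V₁ − P₂V₂)/(γ − 1) with γ = 5/3.
P₁V₁ = 6023 J, P₂V₂ = 2901 J.
W = (6023 − 2901) / 0.6667 = 4683 J.

W ≈ 4680 J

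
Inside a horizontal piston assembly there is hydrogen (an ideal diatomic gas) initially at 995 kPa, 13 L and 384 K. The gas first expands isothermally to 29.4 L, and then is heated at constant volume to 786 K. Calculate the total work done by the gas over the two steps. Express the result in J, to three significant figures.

W_total ≈ 10600 J

Step 1 (isothermal): W = P₁V₁ ln(V₂/V₁) = (12935) ln(29.4/13) = 10556 J.
Step 2 (isochoric): W = 0 (constant volume).
W_total = 10556 + 0 = 10556 J.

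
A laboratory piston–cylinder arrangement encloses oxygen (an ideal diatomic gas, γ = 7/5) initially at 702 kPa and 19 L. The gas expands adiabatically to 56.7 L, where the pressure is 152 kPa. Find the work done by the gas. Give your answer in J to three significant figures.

W ≈ 11800 J

Adiabatic: W = (P₁V₁ − P₂V₂)/(γ − 1) with γ = 7/5.
P₁V₁ = 13338 J, P₂V₂ = 8618 J.
W = (13338 − 8618) / 0.4 = 11799 J.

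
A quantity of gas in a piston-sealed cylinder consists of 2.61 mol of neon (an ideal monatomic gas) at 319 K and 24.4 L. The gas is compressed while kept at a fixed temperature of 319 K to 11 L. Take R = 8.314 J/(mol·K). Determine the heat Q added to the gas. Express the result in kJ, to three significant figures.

Isothermal ⇒ ΔU = 0, so Q = W = nRT ln(V₂/V₁).
Q = (2.61)(8.314)(319) ln(11/24.4) = 6922 × -0.7967 = -5515 J.

Q ≈ -5.51 kJ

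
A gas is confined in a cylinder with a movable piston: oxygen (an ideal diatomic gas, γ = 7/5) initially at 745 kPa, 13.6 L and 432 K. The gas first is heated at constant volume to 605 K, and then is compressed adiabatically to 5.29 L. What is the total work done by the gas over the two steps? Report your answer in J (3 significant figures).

W_total ≈ -16300 J

Step 1 (isochoric): W = 0 (constant volume).
After step 1: P = 1043 kPa (V unchanged).
Step 2 (adiabatic): W = (P₁V₁ − P₂V₂)/(γ−1) = (14189 − 20701)/0.4 = -16280 J.
W_total = 0 − 16280 = -16280 J.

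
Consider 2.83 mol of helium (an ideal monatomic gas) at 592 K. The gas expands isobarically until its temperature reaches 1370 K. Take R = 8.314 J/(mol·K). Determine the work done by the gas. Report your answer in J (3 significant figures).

W ≈ 18300 J

Isobaric: W = P ΔV = nR ΔT.
W = (2.83)(8.314)(1370 − 592) = 18305 J.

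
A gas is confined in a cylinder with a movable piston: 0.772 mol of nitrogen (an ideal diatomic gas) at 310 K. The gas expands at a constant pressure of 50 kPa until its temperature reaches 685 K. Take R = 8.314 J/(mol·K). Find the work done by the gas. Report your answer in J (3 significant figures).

W ≈ 2410 J

Isobaric: W = P ΔV = nR ΔT.
W = (0.772)(8.314)(685 − 310) = 2407 J.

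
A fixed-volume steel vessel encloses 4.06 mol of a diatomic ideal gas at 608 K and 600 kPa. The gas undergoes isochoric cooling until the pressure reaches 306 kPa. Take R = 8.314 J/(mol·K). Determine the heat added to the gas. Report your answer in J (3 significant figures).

Constant volume ⇒ W = 0, so Q = ΔU = nCᵥΔT with Cᵥ = 5R/2 = 20.79 J/(mol·K).
At constant V, T₂/T₁ = P₂/P₁ ⇒ ΔT = T₁(P₂/P₁ − 1) = 608·(306/600 − 1) = -297.9 K.
ΔU = (4.06)(20.79)(-297.9) = -25141 J.

Q ≈ -25100 J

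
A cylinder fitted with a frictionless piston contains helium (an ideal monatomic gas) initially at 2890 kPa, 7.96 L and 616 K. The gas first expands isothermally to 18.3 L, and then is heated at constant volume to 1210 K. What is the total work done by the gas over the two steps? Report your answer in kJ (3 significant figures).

Step 1 (isothermal): W = P₁V₁ ln(V₂/V₁) = (23004) ln(18.3/7.96) = 19151 J.
Step 2 (isochoric): W = 0 (constant volume).
W_total = 19151 + 0 = 19151 J.

W_total ≈ 19.2 kJ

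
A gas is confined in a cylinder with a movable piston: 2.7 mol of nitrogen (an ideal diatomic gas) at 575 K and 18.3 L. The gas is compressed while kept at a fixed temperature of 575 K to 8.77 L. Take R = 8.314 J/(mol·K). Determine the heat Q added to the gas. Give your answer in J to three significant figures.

Q ≈ -9490 J

Isothermal ⇒ ΔU = 0, so Q = W = nRT ln(V₂/V₁).
Q = (2.7)(8.314)(575) ln(8.77/18.3) = 12907 × -0.7356 = -9494 J.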